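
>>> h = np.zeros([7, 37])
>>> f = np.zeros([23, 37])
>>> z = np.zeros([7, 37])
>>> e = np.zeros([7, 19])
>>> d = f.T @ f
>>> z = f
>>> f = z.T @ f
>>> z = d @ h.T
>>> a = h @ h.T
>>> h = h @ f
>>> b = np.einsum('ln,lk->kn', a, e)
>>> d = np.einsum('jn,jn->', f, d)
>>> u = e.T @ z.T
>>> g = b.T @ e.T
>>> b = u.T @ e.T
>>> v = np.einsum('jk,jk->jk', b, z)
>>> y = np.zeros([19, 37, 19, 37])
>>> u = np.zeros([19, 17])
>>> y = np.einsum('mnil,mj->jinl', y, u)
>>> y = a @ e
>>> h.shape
(7, 37)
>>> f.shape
(37, 37)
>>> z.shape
(37, 7)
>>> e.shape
(7, 19)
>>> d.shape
()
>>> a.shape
(7, 7)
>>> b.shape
(37, 7)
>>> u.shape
(19, 17)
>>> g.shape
(7, 7)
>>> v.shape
(37, 7)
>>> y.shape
(7, 19)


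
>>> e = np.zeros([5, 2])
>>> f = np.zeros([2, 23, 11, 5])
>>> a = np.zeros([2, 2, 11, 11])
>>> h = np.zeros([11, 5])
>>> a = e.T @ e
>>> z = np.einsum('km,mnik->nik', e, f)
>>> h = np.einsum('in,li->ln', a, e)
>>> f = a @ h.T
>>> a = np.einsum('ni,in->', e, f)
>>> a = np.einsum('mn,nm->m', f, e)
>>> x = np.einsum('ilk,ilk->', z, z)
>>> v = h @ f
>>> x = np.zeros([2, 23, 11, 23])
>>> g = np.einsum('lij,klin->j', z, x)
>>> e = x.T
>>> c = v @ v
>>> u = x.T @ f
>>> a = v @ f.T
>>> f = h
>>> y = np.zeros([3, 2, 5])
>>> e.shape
(23, 11, 23, 2)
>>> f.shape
(5, 2)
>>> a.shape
(5, 2)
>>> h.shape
(5, 2)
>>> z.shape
(23, 11, 5)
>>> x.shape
(2, 23, 11, 23)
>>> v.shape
(5, 5)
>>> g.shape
(5,)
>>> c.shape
(5, 5)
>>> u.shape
(23, 11, 23, 5)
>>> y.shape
(3, 2, 5)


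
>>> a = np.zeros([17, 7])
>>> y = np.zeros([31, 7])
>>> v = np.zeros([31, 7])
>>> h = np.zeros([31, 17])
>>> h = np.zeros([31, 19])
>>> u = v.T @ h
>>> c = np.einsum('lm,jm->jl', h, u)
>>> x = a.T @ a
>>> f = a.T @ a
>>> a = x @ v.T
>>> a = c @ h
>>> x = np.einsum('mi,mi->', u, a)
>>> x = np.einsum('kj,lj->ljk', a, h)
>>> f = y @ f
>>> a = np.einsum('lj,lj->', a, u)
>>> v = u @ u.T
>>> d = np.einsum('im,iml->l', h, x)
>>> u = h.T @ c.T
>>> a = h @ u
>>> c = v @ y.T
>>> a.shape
(31, 7)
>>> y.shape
(31, 7)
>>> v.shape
(7, 7)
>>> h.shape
(31, 19)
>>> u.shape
(19, 7)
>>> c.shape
(7, 31)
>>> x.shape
(31, 19, 7)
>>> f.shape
(31, 7)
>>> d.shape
(7,)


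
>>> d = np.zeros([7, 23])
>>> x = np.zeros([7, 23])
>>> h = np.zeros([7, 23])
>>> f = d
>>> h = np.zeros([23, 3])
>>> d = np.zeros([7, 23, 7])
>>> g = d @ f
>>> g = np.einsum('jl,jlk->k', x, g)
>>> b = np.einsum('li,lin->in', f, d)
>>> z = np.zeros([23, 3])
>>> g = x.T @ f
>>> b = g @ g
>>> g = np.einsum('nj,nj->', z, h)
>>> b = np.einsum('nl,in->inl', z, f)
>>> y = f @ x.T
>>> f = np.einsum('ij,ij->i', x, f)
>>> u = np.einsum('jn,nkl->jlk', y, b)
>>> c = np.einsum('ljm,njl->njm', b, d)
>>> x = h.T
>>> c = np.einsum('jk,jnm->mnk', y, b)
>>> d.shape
(7, 23, 7)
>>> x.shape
(3, 23)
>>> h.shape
(23, 3)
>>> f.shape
(7,)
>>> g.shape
()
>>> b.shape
(7, 23, 3)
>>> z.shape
(23, 3)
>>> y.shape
(7, 7)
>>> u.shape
(7, 3, 23)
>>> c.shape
(3, 23, 7)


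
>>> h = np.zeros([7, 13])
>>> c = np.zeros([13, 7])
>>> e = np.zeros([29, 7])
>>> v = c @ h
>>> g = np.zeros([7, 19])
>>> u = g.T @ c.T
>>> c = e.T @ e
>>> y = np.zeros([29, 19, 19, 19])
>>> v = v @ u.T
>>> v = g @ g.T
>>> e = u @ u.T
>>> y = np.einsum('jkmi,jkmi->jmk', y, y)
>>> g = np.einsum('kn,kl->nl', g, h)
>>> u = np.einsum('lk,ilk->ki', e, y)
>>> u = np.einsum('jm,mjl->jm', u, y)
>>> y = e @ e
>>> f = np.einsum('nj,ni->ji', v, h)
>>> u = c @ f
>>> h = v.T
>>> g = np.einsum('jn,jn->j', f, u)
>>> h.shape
(7, 7)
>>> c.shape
(7, 7)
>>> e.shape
(19, 19)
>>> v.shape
(7, 7)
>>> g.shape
(7,)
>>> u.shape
(7, 13)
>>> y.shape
(19, 19)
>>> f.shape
(7, 13)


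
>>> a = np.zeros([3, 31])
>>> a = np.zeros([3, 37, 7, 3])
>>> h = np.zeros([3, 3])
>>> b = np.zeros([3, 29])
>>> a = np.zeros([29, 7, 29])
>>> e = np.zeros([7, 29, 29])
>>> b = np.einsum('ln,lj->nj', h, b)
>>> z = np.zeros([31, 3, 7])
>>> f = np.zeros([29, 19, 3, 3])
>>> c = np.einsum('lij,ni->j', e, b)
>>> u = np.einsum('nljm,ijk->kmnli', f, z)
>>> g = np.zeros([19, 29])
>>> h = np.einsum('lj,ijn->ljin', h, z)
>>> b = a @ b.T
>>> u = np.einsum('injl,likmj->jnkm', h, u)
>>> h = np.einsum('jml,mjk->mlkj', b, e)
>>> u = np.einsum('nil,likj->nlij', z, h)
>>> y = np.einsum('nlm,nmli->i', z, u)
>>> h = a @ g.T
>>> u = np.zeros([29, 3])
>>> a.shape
(29, 7, 29)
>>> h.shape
(29, 7, 19)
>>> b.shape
(29, 7, 3)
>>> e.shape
(7, 29, 29)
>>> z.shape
(31, 3, 7)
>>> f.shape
(29, 19, 3, 3)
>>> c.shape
(29,)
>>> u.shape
(29, 3)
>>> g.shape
(19, 29)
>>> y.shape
(29,)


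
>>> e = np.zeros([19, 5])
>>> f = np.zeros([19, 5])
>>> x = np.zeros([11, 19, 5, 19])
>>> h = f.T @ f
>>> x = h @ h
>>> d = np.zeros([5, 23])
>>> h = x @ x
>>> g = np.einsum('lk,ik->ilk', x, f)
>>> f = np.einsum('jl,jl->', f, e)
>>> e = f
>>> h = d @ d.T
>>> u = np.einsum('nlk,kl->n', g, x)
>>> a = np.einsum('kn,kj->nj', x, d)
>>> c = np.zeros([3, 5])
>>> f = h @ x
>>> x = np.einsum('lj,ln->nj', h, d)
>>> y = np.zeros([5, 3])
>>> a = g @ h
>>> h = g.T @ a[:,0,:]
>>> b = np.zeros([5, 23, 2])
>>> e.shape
()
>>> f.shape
(5, 5)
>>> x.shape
(23, 5)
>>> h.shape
(5, 5, 5)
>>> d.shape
(5, 23)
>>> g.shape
(19, 5, 5)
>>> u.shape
(19,)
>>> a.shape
(19, 5, 5)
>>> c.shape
(3, 5)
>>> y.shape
(5, 3)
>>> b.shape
(5, 23, 2)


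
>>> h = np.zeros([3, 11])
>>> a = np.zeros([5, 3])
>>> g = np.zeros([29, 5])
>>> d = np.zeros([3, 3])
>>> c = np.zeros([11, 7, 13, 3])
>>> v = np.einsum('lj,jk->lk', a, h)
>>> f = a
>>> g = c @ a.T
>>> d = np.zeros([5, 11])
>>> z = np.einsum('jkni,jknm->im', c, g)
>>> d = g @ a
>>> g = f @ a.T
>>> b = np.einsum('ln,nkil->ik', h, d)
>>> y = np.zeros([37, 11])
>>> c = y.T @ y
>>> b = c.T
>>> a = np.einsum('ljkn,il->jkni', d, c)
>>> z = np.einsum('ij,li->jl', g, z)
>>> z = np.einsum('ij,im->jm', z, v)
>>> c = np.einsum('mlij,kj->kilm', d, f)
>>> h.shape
(3, 11)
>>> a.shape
(7, 13, 3, 11)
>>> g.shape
(5, 5)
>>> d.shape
(11, 7, 13, 3)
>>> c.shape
(5, 13, 7, 11)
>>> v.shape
(5, 11)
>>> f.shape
(5, 3)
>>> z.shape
(3, 11)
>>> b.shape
(11, 11)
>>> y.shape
(37, 11)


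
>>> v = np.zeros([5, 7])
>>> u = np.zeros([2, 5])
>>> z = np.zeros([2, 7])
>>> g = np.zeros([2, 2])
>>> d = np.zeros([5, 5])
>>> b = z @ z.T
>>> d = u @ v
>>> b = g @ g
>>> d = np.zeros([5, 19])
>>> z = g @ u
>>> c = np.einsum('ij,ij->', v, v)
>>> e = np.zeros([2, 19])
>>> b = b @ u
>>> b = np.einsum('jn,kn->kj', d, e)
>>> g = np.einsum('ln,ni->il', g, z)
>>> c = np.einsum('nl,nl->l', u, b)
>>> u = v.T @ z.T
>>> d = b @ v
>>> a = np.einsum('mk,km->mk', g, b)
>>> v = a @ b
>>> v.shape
(5, 5)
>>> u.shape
(7, 2)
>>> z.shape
(2, 5)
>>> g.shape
(5, 2)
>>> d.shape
(2, 7)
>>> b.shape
(2, 5)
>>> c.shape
(5,)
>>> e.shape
(2, 19)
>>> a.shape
(5, 2)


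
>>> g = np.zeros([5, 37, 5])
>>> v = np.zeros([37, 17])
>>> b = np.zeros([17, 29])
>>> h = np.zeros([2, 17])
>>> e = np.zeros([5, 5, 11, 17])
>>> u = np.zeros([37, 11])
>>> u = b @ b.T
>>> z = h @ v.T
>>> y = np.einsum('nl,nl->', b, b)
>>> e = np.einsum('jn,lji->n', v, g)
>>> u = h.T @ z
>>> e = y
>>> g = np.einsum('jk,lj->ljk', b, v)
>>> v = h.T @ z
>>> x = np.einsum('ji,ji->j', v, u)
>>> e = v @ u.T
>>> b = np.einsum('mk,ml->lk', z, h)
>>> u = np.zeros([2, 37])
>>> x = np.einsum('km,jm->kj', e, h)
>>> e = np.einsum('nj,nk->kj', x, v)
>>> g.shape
(37, 17, 29)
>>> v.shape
(17, 37)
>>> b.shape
(17, 37)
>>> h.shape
(2, 17)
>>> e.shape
(37, 2)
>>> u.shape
(2, 37)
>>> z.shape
(2, 37)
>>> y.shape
()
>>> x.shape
(17, 2)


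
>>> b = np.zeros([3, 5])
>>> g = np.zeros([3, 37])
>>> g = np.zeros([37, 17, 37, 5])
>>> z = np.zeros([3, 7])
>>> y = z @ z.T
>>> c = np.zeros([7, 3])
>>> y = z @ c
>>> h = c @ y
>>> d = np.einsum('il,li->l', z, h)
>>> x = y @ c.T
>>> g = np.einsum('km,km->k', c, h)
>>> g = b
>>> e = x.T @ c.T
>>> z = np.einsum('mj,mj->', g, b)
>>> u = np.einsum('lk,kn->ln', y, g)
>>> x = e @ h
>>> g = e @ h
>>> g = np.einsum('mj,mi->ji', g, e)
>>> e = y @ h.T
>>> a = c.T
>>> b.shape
(3, 5)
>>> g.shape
(3, 7)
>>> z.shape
()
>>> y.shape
(3, 3)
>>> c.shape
(7, 3)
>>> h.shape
(7, 3)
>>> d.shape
(7,)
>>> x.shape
(7, 3)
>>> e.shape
(3, 7)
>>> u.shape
(3, 5)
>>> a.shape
(3, 7)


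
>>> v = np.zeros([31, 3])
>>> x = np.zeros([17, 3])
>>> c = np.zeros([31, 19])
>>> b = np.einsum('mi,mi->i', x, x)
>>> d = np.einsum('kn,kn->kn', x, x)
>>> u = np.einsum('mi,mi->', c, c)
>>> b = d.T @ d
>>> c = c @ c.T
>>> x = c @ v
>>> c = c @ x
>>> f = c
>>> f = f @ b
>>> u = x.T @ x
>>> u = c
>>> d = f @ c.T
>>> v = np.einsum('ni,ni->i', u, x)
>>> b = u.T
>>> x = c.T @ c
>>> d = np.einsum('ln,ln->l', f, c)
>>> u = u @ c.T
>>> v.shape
(3,)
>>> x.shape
(3, 3)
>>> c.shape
(31, 3)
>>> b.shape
(3, 31)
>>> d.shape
(31,)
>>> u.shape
(31, 31)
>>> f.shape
(31, 3)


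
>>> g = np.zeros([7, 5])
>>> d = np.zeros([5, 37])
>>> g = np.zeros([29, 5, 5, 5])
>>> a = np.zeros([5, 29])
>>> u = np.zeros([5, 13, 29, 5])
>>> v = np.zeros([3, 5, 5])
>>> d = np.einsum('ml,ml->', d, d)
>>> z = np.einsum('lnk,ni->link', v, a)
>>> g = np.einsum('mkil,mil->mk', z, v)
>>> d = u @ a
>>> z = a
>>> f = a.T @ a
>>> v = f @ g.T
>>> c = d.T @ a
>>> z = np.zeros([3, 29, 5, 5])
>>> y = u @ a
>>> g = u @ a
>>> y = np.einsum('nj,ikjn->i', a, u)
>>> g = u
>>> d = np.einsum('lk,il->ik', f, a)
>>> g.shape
(5, 13, 29, 5)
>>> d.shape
(5, 29)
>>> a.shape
(5, 29)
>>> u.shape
(5, 13, 29, 5)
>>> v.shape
(29, 3)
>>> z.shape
(3, 29, 5, 5)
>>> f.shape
(29, 29)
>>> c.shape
(29, 29, 13, 29)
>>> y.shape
(5,)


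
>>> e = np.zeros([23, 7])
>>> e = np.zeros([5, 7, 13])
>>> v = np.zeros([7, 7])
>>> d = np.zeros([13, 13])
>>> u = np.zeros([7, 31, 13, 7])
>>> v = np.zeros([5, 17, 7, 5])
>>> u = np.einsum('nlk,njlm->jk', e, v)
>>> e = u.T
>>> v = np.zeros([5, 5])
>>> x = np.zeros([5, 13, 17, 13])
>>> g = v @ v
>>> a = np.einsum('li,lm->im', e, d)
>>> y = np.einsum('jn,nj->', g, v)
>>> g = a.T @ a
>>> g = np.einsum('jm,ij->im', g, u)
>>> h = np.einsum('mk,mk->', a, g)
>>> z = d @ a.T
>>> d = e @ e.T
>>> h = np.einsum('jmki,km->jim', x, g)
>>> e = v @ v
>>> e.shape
(5, 5)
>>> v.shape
(5, 5)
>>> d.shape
(13, 13)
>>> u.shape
(17, 13)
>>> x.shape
(5, 13, 17, 13)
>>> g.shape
(17, 13)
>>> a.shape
(17, 13)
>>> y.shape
()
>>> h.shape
(5, 13, 13)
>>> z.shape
(13, 17)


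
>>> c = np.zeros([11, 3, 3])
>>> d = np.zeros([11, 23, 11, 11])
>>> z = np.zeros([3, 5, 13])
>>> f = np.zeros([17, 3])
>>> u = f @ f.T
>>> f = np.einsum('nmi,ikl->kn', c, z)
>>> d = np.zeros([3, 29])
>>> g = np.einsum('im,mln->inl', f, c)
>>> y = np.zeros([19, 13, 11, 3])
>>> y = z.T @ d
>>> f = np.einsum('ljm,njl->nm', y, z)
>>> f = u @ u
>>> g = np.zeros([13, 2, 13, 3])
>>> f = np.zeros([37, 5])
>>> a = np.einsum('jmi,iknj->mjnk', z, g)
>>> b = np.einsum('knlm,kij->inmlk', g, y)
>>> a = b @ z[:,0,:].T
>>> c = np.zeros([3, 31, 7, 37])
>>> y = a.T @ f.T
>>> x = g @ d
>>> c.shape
(3, 31, 7, 37)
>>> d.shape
(3, 29)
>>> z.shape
(3, 5, 13)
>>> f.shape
(37, 5)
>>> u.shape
(17, 17)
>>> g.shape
(13, 2, 13, 3)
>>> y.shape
(3, 13, 3, 2, 37)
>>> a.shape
(5, 2, 3, 13, 3)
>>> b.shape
(5, 2, 3, 13, 13)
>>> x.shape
(13, 2, 13, 29)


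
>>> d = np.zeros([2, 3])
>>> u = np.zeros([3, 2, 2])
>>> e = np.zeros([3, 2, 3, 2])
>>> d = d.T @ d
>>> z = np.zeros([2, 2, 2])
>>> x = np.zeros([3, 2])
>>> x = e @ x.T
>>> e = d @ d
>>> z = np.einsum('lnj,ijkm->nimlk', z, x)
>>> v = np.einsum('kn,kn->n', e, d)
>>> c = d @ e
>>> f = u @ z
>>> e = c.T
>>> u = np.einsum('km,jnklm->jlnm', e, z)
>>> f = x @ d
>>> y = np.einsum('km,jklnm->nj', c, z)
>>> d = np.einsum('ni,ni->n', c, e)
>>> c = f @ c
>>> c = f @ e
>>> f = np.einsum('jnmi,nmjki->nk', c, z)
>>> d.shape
(3,)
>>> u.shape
(2, 2, 3, 3)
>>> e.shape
(3, 3)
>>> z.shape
(2, 3, 3, 2, 3)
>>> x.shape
(3, 2, 3, 3)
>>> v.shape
(3,)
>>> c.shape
(3, 2, 3, 3)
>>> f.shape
(2, 2)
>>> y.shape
(2, 2)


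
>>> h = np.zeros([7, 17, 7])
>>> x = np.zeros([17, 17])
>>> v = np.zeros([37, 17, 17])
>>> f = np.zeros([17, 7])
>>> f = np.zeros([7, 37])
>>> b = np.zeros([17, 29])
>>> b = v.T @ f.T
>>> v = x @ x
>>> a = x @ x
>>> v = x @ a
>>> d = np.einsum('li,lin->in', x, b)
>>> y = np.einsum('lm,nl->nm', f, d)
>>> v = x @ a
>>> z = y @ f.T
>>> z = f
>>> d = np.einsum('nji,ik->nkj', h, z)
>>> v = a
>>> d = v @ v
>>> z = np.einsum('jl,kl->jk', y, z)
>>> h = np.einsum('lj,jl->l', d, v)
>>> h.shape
(17,)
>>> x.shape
(17, 17)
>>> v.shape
(17, 17)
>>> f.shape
(7, 37)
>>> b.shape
(17, 17, 7)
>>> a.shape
(17, 17)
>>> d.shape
(17, 17)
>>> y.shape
(17, 37)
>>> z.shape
(17, 7)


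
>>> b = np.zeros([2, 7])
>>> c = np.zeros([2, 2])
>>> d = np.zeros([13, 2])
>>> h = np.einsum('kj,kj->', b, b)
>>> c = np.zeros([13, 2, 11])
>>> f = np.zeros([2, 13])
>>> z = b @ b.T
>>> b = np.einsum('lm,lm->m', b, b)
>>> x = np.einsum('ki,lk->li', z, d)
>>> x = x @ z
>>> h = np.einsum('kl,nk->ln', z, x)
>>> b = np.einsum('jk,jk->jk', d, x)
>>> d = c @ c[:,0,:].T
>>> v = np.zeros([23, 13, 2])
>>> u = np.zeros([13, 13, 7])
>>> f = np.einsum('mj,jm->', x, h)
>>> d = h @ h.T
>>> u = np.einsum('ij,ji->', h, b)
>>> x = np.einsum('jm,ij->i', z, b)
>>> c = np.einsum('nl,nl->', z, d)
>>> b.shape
(13, 2)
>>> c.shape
()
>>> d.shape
(2, 2)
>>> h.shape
(2, 13)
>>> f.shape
()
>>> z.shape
(2, 2)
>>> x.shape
(13,)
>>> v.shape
(23, 13, 2)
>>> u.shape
()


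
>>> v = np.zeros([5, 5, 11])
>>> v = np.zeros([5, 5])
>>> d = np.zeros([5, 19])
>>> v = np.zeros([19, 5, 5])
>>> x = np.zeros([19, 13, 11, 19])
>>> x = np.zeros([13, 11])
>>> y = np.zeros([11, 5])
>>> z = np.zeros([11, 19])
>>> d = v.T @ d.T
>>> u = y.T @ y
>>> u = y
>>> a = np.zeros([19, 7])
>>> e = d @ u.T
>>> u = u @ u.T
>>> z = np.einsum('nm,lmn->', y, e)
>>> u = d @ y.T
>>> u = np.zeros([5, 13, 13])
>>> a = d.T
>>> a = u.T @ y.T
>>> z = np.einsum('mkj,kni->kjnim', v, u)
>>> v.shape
(19, 5, 5)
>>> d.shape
(5, 5, 5)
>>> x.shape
(13, 11)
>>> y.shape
(11, 5)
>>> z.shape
(5, 5, 13, 13, 19)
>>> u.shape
(5, 13, 13)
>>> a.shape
(13, 13, 11)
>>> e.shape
(5, 5, 11)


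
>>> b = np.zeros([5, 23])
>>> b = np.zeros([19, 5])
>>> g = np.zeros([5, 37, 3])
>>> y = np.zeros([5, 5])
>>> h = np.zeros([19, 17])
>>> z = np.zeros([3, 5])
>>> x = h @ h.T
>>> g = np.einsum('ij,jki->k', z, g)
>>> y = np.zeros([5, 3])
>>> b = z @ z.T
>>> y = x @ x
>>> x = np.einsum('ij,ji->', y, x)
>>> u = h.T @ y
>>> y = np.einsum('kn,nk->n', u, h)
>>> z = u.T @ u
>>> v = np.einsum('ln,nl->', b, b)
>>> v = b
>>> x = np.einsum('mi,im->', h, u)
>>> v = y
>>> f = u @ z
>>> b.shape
(3, 3)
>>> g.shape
(37,)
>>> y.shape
(19,)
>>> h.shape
(19, 17)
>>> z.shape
(19, 19)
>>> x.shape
()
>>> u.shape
(17, 19)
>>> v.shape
(19,)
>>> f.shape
(17, 19)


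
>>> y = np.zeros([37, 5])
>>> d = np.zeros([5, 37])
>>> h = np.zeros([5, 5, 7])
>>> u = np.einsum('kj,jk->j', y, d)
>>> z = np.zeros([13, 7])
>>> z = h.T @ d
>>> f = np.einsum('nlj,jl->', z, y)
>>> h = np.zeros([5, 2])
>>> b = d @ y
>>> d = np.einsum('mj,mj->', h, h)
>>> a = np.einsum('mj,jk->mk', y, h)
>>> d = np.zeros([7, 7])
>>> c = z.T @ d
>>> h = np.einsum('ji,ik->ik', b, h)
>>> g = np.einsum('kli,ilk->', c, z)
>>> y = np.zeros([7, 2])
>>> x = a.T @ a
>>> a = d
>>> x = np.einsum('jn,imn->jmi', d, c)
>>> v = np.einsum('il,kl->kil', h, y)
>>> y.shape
(7, 2)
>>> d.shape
(7, 7)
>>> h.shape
(5, 2)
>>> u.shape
(5,)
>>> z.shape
(7, 5, 37)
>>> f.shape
()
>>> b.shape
(5, 5)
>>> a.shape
(7, 7)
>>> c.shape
(37, 5, 7)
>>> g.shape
()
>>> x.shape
(7, 5, 37)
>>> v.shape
(7, 5, 2)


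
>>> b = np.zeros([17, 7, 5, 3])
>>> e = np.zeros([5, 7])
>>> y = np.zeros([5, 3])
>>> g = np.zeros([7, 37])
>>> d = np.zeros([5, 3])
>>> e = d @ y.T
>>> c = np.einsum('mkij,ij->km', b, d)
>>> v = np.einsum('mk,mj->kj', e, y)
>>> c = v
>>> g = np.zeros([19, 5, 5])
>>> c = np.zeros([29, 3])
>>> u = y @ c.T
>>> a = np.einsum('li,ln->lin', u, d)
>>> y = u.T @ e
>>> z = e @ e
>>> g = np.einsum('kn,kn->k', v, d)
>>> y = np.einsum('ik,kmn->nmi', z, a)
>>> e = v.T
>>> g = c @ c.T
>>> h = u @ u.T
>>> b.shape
(17, 7, 5, 3)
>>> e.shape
(3, 5)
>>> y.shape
(3, 29, 5)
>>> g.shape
(29, 29)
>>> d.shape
(5, 3)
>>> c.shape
(29, 3)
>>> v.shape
(5, 3)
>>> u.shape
(5, 29)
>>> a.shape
(5, 29, 3)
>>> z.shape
(5, 5)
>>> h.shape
(5, 5)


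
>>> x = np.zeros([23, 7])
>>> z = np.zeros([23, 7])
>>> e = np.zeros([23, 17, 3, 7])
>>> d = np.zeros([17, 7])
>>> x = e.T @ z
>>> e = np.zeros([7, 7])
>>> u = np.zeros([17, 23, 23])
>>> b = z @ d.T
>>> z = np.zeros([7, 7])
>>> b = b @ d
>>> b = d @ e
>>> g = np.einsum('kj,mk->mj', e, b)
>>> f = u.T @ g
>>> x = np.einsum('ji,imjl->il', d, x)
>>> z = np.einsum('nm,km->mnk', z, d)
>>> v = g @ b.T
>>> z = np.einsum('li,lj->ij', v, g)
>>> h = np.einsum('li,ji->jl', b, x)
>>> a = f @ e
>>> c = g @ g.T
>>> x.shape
(7, 7)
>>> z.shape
(17, 7)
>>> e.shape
(7, 7)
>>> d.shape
(17, 7)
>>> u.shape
(17, 23, 23)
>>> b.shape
(17, 7)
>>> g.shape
(17, 7)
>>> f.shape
(23, 23, 7)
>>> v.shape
(17, 17)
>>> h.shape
(7, 17)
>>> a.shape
(23, 23, 7)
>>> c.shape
(17, 17)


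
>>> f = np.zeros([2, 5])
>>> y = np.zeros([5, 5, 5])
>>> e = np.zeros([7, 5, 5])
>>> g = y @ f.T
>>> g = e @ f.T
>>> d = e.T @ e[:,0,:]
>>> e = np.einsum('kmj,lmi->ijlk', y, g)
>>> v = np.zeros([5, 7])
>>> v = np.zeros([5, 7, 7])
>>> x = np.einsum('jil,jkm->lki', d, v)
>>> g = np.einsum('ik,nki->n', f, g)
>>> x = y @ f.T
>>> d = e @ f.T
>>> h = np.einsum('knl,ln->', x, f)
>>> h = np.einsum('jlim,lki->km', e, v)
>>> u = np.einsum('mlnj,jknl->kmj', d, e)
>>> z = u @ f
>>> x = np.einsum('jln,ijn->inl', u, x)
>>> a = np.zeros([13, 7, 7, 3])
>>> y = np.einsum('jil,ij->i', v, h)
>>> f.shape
(2, 5)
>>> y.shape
(7,)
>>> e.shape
(2, 5, 7, 5)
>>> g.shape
(7,)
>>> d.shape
(2, 5, 7, 2)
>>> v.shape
(5, 7, 7)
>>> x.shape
(5, 2, 2)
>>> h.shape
(7, 5)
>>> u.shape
(5, 2, 2)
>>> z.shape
(5, 2, 5)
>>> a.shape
(13, 7, 7, 3)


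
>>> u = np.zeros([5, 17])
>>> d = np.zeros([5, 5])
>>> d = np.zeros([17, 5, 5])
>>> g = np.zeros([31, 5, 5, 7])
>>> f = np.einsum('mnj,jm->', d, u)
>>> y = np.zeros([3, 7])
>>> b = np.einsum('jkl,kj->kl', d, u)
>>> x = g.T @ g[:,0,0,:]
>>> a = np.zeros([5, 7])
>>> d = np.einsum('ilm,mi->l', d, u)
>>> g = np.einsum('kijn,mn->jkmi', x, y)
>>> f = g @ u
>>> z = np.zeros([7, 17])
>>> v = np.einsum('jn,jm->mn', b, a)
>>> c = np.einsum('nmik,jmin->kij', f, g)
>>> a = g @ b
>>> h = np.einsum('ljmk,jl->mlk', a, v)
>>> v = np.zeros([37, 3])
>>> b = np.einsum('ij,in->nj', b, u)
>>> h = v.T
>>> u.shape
(5, 17)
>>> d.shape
(5,)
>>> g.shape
(5, 7, 3, 5)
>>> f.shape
(5, 7, 3, 17)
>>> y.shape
(3, 7)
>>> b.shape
(17, 5)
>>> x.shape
(7, 5, 5, 7)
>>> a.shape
(5, 7, 3, 5)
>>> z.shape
(7, 17)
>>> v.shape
(37, 3)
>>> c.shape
(17, 3, 5)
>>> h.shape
(3, 37)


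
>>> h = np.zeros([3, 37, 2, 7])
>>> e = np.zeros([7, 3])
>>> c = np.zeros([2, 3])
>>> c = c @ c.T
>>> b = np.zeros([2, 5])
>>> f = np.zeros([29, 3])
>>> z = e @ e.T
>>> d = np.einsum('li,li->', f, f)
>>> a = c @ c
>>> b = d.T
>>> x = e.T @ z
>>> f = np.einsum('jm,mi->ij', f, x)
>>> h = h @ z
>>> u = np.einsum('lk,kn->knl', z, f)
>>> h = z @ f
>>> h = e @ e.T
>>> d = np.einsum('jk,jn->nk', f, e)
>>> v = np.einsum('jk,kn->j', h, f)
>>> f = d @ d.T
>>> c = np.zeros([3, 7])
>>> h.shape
(7, 7)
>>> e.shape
(7, 3)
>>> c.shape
(3, 7)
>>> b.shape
()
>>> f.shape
(3, 3)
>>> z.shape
(7, 7)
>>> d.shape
(3, 29)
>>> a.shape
(2, 2)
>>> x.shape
(3, 7)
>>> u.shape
(7, 29, 7)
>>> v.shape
(7,)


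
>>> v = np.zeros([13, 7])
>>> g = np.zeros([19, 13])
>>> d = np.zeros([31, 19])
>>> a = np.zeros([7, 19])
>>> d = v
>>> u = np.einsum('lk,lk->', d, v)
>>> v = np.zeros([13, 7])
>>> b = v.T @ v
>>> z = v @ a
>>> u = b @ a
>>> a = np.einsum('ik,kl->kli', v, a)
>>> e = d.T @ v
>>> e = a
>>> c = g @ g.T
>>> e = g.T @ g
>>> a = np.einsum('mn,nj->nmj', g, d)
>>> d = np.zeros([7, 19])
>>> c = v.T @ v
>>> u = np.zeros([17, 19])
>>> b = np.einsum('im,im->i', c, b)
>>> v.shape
(13, 7)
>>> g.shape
(19, 13)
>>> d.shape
(7, 19)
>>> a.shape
(13, 19, 7)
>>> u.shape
(17, 19)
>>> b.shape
(7,)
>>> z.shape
(13, 19)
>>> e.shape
(13, 13)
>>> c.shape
(7, 7)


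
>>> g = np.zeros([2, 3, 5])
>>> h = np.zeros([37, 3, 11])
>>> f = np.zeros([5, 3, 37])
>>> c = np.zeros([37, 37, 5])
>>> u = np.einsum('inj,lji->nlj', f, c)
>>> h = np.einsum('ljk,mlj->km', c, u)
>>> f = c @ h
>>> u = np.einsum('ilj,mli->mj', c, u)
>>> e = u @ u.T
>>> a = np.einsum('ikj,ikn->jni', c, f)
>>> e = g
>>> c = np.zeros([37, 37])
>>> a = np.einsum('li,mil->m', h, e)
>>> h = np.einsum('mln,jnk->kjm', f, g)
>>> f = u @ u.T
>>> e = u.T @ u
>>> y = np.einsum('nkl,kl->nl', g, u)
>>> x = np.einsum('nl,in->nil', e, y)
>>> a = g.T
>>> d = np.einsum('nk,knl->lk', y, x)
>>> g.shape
(2, 3, 5)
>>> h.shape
(5, 2, 37)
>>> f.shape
(3, 3)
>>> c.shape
(37, 37)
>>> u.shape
(3, 5)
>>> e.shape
(5, 5)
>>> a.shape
(5, 3, 2)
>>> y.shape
(2, 5)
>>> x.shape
(5, 2, 5)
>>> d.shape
(5, 5)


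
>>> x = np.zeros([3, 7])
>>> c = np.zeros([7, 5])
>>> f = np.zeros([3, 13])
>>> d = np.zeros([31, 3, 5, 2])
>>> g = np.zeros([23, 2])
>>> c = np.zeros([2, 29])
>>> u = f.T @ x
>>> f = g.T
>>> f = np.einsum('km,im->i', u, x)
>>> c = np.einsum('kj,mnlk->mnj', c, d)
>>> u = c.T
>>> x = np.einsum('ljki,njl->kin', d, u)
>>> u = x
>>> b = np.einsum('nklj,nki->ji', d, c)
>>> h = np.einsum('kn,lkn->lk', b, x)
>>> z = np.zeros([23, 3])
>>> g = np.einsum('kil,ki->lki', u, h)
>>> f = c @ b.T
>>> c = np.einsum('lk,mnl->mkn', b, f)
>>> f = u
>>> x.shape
(5, 2, 29)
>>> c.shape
(31, 29, 3)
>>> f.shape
(5, 2, 29)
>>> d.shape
(31, 3, 5, 2)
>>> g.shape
(29, 5, 2)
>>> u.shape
(5, 2, 29)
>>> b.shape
(2, 29)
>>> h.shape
(5, 2)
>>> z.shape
(23, 3)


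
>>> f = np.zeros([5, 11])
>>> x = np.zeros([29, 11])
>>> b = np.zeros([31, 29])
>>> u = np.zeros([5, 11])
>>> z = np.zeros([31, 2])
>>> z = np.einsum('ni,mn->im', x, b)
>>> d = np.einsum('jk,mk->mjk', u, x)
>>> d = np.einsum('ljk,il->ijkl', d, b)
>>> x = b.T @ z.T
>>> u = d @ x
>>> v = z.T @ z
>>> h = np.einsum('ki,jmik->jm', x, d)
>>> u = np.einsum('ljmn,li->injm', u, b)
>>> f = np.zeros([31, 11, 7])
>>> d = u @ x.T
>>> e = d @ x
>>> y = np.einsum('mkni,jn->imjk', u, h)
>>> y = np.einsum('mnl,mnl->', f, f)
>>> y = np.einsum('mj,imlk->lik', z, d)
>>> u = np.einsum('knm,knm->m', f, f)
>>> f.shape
(31, 11, 7)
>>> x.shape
(29, 11)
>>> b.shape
(31, 29)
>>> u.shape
(7,)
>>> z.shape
(11, 31)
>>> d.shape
(29, 11, 5, 29)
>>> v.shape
(31, 31)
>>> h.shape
(31, 5)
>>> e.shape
(29, 11, 5, 11)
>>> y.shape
(5, 29, 29)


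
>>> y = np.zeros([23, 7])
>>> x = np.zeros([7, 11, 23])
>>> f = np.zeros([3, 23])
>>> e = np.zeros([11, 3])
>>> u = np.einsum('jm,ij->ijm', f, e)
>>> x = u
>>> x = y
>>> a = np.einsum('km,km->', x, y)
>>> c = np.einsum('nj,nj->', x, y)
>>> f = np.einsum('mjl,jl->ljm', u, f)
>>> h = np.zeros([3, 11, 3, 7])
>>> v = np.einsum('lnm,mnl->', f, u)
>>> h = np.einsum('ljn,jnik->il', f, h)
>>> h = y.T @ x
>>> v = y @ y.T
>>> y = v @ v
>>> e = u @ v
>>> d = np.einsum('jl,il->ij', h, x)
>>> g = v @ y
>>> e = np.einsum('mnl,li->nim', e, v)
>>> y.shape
(23, 23)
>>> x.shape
(23, 7)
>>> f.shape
(23, 3, 11)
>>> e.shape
(3, 23, 11)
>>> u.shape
(11, 3, 23)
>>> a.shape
()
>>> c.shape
()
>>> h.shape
(7, 7)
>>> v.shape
(23, 23)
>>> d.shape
(23, 7)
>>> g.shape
(23, 23)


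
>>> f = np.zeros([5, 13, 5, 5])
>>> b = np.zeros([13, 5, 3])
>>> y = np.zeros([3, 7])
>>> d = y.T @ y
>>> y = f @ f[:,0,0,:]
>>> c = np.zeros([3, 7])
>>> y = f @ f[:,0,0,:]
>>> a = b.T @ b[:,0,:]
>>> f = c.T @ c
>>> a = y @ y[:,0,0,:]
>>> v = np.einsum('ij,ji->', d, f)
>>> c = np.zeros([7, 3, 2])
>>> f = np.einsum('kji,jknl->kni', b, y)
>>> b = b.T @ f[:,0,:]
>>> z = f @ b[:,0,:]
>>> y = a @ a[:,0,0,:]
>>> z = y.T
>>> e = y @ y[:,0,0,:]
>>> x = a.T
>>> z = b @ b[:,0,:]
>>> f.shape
(13, 5, 3)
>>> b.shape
(3, 5, 3)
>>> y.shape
(5, 13, 5, 5)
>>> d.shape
(7, 7)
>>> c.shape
(7, 3, 2)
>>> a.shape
(5, 13, 5, 5)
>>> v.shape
()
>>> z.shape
(3, 5, 3)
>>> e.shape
(5, 13, 5, 5)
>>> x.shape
(5, 5, 13, 5)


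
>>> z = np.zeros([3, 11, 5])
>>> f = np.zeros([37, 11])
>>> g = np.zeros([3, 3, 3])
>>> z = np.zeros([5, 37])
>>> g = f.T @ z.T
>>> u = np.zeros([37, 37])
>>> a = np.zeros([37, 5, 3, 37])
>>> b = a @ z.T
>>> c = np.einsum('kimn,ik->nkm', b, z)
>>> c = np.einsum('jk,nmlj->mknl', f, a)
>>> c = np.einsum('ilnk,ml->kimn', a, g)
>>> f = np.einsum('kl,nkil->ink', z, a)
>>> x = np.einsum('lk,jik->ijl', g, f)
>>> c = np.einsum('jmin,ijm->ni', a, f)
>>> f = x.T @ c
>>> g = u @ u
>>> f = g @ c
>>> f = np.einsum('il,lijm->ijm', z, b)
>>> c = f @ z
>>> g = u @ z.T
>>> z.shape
(5, 37)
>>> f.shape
(5, 3, 5)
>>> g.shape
(37, 5)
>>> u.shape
(37, 37)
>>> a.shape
(37, 5, 3, 37)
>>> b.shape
(37, 5, 3, 5)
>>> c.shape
(5, 3, 37)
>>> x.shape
(37, 3, 11)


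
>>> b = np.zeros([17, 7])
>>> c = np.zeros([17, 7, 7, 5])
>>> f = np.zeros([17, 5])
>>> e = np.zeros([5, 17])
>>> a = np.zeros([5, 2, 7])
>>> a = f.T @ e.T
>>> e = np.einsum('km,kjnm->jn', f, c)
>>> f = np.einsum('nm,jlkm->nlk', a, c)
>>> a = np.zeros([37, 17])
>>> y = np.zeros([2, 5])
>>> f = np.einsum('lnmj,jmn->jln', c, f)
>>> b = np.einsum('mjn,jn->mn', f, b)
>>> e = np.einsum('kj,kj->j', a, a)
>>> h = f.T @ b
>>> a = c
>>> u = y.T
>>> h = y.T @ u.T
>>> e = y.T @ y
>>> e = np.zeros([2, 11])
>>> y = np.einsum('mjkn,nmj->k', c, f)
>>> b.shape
(5, 7)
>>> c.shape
(17, 7, 7, 5)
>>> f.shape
(5, 17, 7)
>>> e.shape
(2, 11)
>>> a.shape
(17, 7, 7, 5)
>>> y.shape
(7,)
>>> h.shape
(5, 5)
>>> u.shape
(5, 2)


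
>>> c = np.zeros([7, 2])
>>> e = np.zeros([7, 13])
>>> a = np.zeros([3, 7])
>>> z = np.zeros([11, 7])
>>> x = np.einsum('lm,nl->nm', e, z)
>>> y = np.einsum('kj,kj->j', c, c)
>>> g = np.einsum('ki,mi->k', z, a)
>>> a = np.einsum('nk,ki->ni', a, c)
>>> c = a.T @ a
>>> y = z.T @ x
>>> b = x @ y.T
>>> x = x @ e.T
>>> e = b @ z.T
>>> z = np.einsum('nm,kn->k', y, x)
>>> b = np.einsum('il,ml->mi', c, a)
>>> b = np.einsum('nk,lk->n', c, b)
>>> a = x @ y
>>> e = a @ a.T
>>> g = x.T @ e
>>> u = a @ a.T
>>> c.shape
(2, 2)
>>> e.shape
(11, 11)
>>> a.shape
(11, 13)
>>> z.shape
(11,)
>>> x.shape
(11, 7)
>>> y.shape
(7, 13)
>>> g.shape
(7, 11)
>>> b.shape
(2,)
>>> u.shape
(11, 11)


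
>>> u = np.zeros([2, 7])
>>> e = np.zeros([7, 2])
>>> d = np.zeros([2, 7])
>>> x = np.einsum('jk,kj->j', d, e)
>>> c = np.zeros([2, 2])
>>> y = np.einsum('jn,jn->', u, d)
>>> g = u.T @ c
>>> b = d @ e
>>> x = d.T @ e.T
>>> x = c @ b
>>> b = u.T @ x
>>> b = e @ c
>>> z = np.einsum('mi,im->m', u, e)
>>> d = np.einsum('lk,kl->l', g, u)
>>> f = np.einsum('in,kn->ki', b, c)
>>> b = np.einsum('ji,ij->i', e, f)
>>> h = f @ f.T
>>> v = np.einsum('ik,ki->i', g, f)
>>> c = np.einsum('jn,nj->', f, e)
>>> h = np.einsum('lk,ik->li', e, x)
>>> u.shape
(2, 7)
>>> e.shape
(7, 2)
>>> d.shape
(7,)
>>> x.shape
(2, 2)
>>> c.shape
()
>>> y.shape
()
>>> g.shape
(7, 2)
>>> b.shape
(2,)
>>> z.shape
(2,)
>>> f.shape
(2, 7)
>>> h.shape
(7, 2)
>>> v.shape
(7,)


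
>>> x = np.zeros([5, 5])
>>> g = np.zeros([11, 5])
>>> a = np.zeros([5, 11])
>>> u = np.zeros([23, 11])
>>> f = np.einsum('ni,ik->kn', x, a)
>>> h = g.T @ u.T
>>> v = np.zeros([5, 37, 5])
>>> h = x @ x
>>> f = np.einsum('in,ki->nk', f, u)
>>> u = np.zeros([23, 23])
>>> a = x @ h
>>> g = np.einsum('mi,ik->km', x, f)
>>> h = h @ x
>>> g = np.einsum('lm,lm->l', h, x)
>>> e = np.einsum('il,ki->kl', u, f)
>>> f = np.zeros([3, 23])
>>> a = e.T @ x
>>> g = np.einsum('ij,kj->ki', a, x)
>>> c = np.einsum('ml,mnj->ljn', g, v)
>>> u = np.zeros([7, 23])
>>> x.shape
(5, 5)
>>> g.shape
(5, 23)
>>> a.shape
(23, 5)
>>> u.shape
(7, 23)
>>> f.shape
(3, 23)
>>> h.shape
(5, 5)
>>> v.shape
(5, 37, 5)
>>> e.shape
(5, 23)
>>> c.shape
(23, 5, 37)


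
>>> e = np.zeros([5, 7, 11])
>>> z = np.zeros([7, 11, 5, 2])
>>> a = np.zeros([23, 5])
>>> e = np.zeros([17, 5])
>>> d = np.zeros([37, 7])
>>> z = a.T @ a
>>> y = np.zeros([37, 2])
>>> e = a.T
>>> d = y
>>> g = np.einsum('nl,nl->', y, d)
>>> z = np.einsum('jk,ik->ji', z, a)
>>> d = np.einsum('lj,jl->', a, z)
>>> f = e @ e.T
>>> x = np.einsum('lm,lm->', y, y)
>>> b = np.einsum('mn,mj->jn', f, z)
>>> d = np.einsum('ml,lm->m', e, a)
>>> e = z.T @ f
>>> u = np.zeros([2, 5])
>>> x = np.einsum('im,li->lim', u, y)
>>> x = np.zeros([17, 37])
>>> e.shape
(23, 5)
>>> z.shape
(5, 23)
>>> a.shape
(23, 5)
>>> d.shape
(5,)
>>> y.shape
(37, 2)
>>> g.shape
()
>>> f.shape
(5, 5)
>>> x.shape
(17, 37)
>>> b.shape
(23, 5)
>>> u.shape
(2, 5)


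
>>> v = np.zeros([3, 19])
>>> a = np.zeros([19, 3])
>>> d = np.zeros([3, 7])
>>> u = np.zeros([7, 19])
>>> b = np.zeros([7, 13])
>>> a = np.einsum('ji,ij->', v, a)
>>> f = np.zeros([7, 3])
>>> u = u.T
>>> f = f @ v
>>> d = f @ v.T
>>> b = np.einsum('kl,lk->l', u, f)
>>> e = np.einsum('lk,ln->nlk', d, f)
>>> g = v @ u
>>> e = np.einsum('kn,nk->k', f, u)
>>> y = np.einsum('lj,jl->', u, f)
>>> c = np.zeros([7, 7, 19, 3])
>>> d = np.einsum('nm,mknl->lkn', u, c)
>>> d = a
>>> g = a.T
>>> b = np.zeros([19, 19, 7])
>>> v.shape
(3, 19)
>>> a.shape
()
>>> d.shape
()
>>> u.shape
(19, 7)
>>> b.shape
(19, 19, 7)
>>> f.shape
(7, 19)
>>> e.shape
(7,)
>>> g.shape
()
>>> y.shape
()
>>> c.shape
(7, 7, 19, 3)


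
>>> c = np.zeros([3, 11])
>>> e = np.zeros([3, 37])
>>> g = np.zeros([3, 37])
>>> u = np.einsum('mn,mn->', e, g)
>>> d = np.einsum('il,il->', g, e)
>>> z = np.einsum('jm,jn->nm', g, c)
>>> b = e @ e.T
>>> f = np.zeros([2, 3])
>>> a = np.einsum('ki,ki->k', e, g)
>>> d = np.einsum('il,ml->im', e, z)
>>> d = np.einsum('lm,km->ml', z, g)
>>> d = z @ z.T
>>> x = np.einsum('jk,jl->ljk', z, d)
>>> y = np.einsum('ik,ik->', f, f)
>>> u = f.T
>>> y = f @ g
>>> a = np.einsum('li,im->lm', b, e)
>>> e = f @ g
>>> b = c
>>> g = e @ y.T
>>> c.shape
(3, 11)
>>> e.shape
(2, 37)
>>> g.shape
(2, 2)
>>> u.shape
(3, 2)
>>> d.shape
(11, 11)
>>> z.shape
(11, 37)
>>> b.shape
(3, 11)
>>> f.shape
(2, 3)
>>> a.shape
(3, 37)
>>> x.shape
(11, 11, 37)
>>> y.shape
(2, 37)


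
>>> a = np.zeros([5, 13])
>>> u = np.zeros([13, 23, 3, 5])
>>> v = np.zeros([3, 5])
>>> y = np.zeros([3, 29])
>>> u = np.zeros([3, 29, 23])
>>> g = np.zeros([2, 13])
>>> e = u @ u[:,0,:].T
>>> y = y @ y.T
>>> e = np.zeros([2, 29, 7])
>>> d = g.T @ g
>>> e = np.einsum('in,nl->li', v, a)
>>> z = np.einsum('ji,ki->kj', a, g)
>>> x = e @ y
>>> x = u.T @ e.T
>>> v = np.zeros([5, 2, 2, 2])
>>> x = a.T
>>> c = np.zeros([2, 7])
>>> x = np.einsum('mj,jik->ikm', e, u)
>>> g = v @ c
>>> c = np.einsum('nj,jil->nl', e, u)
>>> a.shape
(5, 13)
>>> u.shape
(3, 29, 23)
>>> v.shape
(5, 2, 2, 2)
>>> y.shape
(3, 3)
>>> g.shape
(5, 2, 2, 7)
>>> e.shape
(13, 3)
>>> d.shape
(13, 13)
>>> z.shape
(2, 5)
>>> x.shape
(29, 23, 13)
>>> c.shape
(13, 23)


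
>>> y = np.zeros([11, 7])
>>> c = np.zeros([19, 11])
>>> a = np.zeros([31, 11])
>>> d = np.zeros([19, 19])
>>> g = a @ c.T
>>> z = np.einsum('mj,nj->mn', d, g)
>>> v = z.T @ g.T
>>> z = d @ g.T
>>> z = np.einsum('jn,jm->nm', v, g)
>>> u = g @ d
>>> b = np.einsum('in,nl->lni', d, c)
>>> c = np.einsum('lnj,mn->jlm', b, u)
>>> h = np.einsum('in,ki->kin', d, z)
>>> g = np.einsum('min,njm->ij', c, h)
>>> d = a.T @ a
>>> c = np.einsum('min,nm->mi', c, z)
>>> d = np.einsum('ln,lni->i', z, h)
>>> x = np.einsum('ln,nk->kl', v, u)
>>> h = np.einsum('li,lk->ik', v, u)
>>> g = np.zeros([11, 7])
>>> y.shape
(11, 7)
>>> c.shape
(19, 11)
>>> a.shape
(31, 11)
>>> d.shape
(19,)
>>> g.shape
(11, 7)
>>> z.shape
(31, 19)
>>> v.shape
(31, 31)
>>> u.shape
(31, 19)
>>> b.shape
(11, 19, 19)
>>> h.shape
(31, 19)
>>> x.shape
(19, 31)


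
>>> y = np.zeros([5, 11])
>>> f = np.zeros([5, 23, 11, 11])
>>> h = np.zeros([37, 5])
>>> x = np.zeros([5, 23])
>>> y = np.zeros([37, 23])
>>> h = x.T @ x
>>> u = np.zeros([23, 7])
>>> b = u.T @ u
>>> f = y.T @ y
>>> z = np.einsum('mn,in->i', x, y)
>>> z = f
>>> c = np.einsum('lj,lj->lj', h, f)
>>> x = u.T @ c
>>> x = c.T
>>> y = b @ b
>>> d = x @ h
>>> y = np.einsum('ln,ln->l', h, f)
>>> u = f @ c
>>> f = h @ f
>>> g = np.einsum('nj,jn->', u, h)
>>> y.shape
(23,)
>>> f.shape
(23, 23)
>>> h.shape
(23, 23)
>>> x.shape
(23, 23)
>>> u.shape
(23, 23)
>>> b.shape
(7, 7)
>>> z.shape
(23, 23)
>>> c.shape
(23, 23)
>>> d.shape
(23, 23)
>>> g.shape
()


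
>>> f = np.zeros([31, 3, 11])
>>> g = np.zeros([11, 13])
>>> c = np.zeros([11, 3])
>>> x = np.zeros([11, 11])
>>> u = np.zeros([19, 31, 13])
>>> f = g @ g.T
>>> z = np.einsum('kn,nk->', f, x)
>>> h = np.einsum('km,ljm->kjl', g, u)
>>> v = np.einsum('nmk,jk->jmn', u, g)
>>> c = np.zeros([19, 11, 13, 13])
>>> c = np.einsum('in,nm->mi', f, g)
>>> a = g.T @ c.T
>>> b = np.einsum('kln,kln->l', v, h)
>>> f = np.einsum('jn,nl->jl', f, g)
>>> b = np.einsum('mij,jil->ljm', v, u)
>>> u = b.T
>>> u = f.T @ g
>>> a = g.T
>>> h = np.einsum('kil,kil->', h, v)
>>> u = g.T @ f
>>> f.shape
(11, 13)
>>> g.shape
(11, 13)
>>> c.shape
(13, 11)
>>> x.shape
(11, 11)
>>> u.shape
(13, 13)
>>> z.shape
()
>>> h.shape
()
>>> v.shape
(11, 31, 19)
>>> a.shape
(13, 11)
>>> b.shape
(13, 19, 11)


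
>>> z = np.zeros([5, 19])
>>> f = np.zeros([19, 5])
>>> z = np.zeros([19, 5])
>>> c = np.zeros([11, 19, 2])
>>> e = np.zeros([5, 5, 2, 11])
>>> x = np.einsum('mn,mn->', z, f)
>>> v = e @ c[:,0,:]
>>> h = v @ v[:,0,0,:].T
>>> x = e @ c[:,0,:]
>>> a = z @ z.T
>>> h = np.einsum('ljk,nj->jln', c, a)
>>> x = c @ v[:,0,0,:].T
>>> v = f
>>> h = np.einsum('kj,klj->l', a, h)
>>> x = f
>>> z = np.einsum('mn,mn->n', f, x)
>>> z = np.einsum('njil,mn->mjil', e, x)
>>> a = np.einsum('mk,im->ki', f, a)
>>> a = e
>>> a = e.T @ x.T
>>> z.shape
(19, 5, 2, 11)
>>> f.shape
(19, 5)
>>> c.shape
(11, 19, 2)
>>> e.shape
(5, 5, 2, 11)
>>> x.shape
(19, 5)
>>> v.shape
(19, 5)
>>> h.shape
(11,)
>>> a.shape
(11, 2, 5, 19)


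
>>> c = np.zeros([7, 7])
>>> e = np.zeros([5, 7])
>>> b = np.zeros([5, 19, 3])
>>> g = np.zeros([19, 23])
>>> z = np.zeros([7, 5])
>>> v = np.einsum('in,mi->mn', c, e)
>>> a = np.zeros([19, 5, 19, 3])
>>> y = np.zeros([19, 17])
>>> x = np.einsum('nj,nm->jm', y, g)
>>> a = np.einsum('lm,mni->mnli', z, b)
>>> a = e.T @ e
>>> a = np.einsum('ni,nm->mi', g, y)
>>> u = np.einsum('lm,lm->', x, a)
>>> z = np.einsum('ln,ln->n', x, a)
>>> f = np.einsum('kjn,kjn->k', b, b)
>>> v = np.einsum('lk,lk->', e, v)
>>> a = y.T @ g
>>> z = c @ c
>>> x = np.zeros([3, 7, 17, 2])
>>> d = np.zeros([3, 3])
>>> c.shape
(7, 7)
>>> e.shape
(5, 7)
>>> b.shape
(5, 19, 3)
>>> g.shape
(19, 23)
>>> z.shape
(7, 7)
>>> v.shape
()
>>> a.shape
(17, 23)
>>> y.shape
(19, 17)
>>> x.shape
(3, 7, 17, 2)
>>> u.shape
()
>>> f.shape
(5,)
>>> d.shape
(3, 3)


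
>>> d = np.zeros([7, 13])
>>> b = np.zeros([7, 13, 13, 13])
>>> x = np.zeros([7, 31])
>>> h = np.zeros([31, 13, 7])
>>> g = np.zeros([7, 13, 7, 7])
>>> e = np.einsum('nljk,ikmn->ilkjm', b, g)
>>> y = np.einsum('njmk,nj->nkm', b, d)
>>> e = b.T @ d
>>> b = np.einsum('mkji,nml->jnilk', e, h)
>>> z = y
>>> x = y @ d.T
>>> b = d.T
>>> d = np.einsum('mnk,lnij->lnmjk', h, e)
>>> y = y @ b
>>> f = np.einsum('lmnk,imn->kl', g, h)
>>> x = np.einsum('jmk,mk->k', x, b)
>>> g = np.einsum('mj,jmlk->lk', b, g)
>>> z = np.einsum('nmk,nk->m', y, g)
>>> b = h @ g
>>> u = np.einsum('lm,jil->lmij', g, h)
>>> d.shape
(13, 13, 31, 13, 7)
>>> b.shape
(31, 13, 7)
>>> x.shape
(7,)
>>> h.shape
(31, 13, 7)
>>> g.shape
(7, 7)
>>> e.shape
(13, 13, 13, 13)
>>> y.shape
(7, 13, 7)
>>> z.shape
(13,)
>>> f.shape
(7, 7)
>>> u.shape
(7, 7, 13, 31)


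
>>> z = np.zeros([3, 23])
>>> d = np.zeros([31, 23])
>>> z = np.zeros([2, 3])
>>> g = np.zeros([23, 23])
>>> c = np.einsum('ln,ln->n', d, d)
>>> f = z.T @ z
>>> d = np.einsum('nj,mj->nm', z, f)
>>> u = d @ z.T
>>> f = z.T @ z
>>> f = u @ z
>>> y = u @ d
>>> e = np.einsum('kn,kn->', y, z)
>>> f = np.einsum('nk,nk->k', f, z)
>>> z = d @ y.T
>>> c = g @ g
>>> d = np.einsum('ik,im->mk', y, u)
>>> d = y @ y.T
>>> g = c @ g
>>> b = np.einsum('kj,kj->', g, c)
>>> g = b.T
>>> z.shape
(2, 2)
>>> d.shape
(2, 2)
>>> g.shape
()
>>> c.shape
(23, 23)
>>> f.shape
(3,)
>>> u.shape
(2, 2)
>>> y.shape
(2, 3)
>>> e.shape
()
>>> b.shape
()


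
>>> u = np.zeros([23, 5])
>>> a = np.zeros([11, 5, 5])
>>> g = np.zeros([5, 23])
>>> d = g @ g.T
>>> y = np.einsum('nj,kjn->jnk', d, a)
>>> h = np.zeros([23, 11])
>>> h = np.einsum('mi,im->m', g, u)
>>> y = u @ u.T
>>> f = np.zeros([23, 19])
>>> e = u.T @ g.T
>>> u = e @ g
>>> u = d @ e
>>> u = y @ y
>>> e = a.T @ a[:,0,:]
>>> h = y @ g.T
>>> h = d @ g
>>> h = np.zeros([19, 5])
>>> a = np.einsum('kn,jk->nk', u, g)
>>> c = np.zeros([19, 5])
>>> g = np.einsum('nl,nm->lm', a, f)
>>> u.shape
(23, 23)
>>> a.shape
(23, 23)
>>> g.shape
(23, 19)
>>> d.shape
(5, 5)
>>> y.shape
(23, 23)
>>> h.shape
(19, 5)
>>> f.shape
(23, 19)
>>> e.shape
(5, 5, 5)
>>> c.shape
(19, 5)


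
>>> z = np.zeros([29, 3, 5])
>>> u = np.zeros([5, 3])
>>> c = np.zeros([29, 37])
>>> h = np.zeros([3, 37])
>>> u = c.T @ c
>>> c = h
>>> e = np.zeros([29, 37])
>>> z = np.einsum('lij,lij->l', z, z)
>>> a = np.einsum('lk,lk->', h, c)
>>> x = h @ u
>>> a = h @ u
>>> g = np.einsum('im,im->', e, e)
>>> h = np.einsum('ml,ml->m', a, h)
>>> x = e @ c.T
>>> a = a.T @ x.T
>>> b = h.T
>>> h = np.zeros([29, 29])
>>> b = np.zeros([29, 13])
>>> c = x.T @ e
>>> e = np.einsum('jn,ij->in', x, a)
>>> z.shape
(29,)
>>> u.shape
(37, 37)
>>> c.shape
(3, 37)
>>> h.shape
(29, 29)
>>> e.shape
(37, 3)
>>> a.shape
(37, 29)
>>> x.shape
(29, 3)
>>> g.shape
()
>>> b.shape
(29, 13)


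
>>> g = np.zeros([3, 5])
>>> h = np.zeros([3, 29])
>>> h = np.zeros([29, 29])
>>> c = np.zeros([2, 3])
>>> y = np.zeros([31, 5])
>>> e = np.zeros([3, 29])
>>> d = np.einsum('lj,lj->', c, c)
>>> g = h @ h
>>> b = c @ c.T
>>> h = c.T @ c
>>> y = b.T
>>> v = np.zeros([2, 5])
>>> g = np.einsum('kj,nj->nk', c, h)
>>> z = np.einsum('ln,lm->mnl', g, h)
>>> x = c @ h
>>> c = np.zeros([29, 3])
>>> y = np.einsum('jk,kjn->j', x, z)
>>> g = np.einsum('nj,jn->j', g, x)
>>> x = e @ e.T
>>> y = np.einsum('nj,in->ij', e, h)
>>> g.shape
(2,)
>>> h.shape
(3, 3)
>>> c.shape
(29, 3)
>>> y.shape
(3, 29)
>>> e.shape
(3, 29)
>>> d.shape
()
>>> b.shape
(2, 2)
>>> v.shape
(2, 5)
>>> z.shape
(3, 2, 3)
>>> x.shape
(3, 3)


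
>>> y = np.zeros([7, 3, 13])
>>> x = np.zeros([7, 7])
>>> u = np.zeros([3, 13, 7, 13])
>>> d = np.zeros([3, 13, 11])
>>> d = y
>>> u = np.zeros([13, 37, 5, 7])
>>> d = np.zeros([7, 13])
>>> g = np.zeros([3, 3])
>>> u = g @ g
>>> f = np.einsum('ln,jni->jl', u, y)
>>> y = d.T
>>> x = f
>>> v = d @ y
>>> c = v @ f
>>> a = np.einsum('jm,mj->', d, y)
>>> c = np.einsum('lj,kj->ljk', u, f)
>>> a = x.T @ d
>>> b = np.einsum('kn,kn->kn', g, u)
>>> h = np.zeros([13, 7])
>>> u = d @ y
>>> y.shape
(13, 7)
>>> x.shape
(7, 3)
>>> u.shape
(7, 7)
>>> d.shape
(7, 13)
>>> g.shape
(3, 3)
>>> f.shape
(7, 3)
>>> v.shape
(7, 7)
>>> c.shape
(3, 3, 7)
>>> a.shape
(3, 13)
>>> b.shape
(3, 3)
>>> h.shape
(13, 7)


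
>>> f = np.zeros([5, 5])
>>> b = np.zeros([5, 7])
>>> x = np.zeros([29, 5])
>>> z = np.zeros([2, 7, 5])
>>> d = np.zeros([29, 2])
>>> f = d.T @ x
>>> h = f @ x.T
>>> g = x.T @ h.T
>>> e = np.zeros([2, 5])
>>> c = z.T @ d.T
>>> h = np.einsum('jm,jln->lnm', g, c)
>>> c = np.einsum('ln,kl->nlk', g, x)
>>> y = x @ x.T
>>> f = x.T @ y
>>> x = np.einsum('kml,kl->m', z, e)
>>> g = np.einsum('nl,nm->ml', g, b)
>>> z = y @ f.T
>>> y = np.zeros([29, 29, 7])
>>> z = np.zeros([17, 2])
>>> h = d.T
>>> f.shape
(5, 29)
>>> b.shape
(5, 7)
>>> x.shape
(7,)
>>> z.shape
(17, 2)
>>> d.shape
(29, 2)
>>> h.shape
(2, 29)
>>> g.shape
(7, 2)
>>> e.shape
(2, 5)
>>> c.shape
(2, 5, 29)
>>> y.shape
(29, 29, 7)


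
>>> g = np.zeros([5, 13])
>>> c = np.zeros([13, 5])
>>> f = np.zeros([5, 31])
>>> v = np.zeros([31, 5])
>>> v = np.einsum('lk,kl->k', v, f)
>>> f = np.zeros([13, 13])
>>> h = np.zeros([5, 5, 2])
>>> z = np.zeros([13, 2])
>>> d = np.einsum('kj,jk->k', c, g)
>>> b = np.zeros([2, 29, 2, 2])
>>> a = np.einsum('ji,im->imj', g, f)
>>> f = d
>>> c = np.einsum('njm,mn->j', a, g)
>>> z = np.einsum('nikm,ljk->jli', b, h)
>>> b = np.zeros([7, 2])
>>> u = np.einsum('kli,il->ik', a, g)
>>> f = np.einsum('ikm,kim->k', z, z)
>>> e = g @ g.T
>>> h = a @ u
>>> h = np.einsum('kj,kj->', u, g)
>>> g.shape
(5, 13)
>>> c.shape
(13,)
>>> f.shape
(5,)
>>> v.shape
(5,)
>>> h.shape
()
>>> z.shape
(5, 5, 29)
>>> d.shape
(13,)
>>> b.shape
(7, 2)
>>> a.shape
(13, 13, 5)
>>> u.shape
(5, 13)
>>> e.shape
(5, 5)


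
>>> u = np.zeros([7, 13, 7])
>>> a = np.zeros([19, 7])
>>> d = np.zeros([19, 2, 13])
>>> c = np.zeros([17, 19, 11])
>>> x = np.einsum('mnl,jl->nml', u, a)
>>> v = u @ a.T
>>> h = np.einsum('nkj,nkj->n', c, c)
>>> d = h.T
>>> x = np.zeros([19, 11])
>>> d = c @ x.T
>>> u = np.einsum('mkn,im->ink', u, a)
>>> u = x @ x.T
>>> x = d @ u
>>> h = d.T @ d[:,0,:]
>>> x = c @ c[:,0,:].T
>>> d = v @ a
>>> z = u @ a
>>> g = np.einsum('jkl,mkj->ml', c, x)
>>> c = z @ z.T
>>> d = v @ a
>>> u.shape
(19, 19)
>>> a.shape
(19, 7)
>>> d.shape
(7, 13, 7)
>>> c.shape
(19, 19)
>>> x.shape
(17, 19, 17)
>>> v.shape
(7, 13, 19)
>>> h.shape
(19, 19, 19)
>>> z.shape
(19, 7)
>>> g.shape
(17, 11)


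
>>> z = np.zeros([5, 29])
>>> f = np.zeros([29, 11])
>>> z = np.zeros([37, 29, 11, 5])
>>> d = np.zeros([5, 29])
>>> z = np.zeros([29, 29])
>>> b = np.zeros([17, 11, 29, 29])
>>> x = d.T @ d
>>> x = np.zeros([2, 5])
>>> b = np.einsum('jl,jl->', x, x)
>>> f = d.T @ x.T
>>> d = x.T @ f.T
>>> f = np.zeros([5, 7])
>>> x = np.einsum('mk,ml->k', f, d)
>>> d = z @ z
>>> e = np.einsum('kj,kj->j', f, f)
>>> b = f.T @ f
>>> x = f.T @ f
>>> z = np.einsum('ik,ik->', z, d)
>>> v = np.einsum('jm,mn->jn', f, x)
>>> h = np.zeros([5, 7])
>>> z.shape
()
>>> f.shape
(5, 7)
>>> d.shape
(29, 29)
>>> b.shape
(7, 7)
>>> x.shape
(7, 7)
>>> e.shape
(7,)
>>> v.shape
(5, 7)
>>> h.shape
(5, 7)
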